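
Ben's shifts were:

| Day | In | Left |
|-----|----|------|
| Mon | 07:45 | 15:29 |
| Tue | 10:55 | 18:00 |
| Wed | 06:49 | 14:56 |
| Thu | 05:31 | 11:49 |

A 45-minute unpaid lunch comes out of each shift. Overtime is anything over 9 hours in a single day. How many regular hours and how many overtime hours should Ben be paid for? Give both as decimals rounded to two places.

Mon: 07:45–15:29 = 7 h 44 min; less 45 min break → 6 h 59 min
Tue: 10:55–18:00 = 7 h 5 min; less 45 min break → 6 h 20 min
Wed: 06:49–14:56 = 8 h 7 min; less 45 min break → 7 h 22 min
Thu: 05:31–11:49 = 6 h 18 min; less 45 min break → 5 h 33 min
Mon reg 6 h 59 min / OT 0 h 0 min; Tue reg 6 h 20 min / OT 0 h 0 min; Wed reg 7 h 22 min / OT 0 h 0 min; Thu reg 5 h 33 min / OT 0 h 0 min.
Totals: regular 26 h 14 min, overtime 0 h 0 min.

Regular 26.23 hours, overtime 0.00 hours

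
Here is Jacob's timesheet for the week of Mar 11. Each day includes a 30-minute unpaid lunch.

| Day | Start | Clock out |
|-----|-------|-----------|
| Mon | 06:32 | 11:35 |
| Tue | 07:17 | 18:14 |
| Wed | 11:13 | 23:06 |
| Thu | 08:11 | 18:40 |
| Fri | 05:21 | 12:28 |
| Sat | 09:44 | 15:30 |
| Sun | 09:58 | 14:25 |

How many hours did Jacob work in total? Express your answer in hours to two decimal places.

52.20 hours

Mon: 06:32–11:35 = 5 h 3 min; less 30 min break → 4 h 33 min
Tue: 07:17–18:14 = 10 h 57 min; less 30 min break → 10 h 27 min
Wed: 11:13–23:06 = 11 h 53 min; less 30 min break → 11 h 23 min
Thu: 08:11–18:40 = 10 h 29 min; less 30 min break → 9 h 59 min
Fri: 05:21–12:28 = 7 h 7 min; less 30 min break → 6 h 37 min
Sat: 09:44–15:30 = 5 h 46 min; less 30 min break → 5 h 16 min
Sun: 09:58–14:25 = 4 h 27 min; less 30 min break → 3 h 57 min
Total: 4 h 33 min + 10 h 27 min + 11 h 23 min + 9 h 59 min + 6 h 37 min + 5 h 16 min + 3 h 57 min = 52 h 12 min.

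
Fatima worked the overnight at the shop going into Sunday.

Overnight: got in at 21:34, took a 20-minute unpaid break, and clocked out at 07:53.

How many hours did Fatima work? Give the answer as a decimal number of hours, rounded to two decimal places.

9.98 hours

Overnight: 21:34 → midnight = 2 h 26 min; midnight → 07:53 = 7 h 53 min; span 10 h 19 min; less 20 min break → 9 h 59 min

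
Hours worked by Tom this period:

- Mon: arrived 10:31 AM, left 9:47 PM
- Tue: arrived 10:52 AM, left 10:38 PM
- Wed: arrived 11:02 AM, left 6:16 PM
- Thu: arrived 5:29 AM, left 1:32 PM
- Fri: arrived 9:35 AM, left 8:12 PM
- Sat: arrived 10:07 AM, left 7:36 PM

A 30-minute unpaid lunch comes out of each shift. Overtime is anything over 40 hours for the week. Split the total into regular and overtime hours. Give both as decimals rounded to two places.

Regular 40.00 hours, overtime 15.42 hours

Mon: 10:31 AM–9:47 PM = 11 h 16 min; less 30 min break → 10 h 46 min
Tue: 10:52 AM–10:38 PM = 11 h 46 min; less 30 min break → 11 h 16 min
Wed: 11:02 AM–6:16 PM = 7 h 14 min; less 30 min break → 6 h 44 min
Thu: 5:29 AM–1:32 PM = 8 h 3 min; less 30 min break → 7 h 33 min
Fri: 9:35 AM–8:12 PM = 10 h 37 min; less 30 min break → 10 h 7 min
Sat: 10:07 AM–7:36 PM = 9 h 29 min; less 30 min break → 8 h 59 min
Total worked: 55 h 25 min = 55.42 h.
Threshold 40 h → overtime 15 h 25 min, regular 40 h 0 min.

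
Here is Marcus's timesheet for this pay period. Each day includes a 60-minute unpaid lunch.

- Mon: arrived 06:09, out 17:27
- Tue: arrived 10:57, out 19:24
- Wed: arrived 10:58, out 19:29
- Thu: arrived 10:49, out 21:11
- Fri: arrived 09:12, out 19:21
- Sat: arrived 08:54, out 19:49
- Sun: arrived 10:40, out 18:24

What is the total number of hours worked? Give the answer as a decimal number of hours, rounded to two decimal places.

Mon: 06:09–17:27 = 11 h 18 min; less 60 min break → 10 h 18 min
Tue: 10:57–19:24 = 8 h 27 min; less 60 min break → 7 h 27 min
Wed: 10:58–19:29 = 8 h 31 min; less 60 min break → 7 h 31 min
Thu: 10:49–21:11 = 10 h 22 min; less 60 min break → 9 h 22 min
Fri: 09:12–19:21 = 10 h 9 min; less 60 min break → 9 h 9 min
Sat: 08:54–19:49 = 10 h 55 min; less 60 min break → 9 h 55 min
Sun: 10:40–18:24 = 7 h 44 min; less 60 min break → 6 h 44 min
Total: 10 h 18 min + 7 h 27 min + 7 h 31 min + 9 h 22 min + 9 h 9 min + 9 h 55 min + 6 h 44 min = 60 h 26 min.

60.43 hours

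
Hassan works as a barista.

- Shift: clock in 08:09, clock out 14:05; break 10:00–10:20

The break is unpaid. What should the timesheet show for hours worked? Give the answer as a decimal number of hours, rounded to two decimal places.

Shift: 08:09–14:05 = 5 h 56 min; less 20 min break → 5 h 36 min

5.60 hours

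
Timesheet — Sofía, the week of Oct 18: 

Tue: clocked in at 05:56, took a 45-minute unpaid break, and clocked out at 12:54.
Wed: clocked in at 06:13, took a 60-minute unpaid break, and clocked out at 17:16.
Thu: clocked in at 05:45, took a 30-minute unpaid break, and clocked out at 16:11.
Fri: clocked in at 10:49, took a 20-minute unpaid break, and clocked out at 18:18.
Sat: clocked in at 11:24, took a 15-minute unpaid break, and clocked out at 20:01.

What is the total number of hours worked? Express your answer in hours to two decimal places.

Tue: 05:56–12:54 = 6 h 58 min; less 45 min break → 6 h 13 min
Wed: 06:13–17:16 = 11 h 3 min; less 60 min break → 10 h 3 min
Thu: 05:45–16:11 = 10 h 26 min; less 30 min break → 9 h 56 min
Fri: 10:49–18:18 = 7 h 29 min; less 20 min break → 7 h 9 min
Sat: 11:24–20:01 = 8 h 37 min; less 15 min break → 8 h 22 min
Total: 6 h 13 min + 10 h 3 min + 9 h 56 min + 7 h 9 min + 8 h 22 min = 41 h 43 min.

41.72 hours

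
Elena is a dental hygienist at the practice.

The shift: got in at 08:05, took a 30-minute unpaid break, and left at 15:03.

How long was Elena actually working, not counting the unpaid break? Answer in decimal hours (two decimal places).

The shift: 08:05–15:03 = 6 h 58 min; less 30 min break → 6 h 28 min

6.47 hours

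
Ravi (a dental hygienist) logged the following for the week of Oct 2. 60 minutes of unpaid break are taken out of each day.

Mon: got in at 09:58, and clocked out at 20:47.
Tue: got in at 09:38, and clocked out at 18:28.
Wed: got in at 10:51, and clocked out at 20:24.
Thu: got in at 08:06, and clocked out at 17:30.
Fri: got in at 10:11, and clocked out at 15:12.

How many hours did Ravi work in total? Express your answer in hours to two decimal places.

38.62 hours

Mon: 09:58–20:47 = 10 h 49 min; less 60 min break → 9 h 49 min
Tue: 09:38–18:28 = 8 h 50 min; less 60 min break → 7 h 50 min
Wed: 10:51–20:24 = 9 h 33 min; less 60 min break → 8 h 33 min
Thu: 08:06–17:30 = 9 h 24 min; less 60 min break → 8 h 24 min
Fri: 10:11–15:12 = 5 h 1 min; less 60 min break → 4 h 1 min
Total: 9 h 49 min + 7 h 50 min + 8 h 33 min + 8 h 24 min + 4 h 1 min = 38 h 37 min.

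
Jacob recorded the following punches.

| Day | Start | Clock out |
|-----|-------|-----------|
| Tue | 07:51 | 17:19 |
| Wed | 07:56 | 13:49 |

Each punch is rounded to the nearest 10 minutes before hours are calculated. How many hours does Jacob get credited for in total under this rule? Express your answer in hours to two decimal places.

Tue: in 07:51→07:50, out 17:19→17:20; 9 h 30 min
Wed: in 07:56→08:00, out 13:49→13:50; 5 h 50 min
Total credited: 15 h 20 min.

15.33 hours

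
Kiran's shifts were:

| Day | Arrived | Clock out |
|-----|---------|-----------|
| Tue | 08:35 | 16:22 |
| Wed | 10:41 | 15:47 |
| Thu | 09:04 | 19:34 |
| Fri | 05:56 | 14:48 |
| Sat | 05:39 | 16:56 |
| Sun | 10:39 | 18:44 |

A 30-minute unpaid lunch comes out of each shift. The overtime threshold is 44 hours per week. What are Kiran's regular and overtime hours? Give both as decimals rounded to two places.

Regular 44.00 hours, overtime 4.62 hours

Tue: 08:35–16:22 = 7 h 47 min; less 30 min break → 7 h 17 min
Wed: 10:41–15:47 = 5 h 6 min; less 30 min break → 4 h 36 min
Thu: 09:04–19:34 = 10 h 30 min; less 30 min break → 10 h 0 min
Fri: 05:56–14:48 = 8 h 52 min; less 30 min break → 8 h 22 min
Sat: 05:39–16:56 = 11 h 17 min; less 30 min break → 10 h 47 min
Sun: 10:39–18:44 = 8 h 5 min; less 30 min break → 7 h 35 min
Total worked: 48 h 37 min = 48.62 h.
Threshold 44 h → overtime 4 h 37 min, regular 44 h 0 min.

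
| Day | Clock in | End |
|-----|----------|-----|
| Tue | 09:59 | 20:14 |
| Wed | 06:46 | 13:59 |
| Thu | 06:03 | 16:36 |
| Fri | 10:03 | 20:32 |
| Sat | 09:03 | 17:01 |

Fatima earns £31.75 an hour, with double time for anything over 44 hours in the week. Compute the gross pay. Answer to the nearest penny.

Tue: 09:59–20:14 = 10 h 15 min
Wed: 06:46–13:59 = 7 h 13 min
Thu: 06:03–16:36 = 10 h 33 min
Fri: 10:03–20:32 = 10 h 29 min
Sat: 09:03–17:01 = 7 h 58 min
Total worked: 46 h 28 min = 2788 min.
Regular 44 h 0 min = 2640 min at £31.75/h; overtime 2 h 28 min = 148 min at £63.50/h.
Pay = (2640 × £31.75 + 148 × £63.50) ÷ 60 = £1553.63.

£1553.63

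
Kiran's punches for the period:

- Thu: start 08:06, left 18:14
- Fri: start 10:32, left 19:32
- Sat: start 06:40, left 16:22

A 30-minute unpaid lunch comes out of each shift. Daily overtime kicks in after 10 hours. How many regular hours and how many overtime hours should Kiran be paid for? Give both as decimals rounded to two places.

Regular 27.33 hours, overtime 0.00 hours

Thu: 08:06–18:14 = 10 h 8 min; less 30 min break → 9 h 38 min
Fri: 10:32–19:32 = 9 h 0 min; less 30 min break → 8 h 30 min
Sat: 06:40–16:22 = 9 h 42 min; less 30 min break → 9 h 12 min
Thu reg 9 h 38 min / OT 0 h 0 min; Fri reg 8 h 30 min / OT 0 h 0 min; Sat reg 9 h 12 min / OT 0 h 0 min.
Totals: regular 27 h 20 min, overtime 0 h 0 min.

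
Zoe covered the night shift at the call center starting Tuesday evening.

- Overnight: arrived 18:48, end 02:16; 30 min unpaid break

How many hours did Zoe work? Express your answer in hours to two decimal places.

Overnight: 18:48 → midnight = 5 h 12 min; midnight → 02:16 = 2 h 16 min; span 7 h 28 min; less 30 min break → 6 h 58 min

6.97 hours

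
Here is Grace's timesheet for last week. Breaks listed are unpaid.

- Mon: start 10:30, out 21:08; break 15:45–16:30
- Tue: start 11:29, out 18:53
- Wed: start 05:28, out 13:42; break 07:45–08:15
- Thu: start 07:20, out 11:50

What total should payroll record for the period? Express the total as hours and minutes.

29 h 31 min

Mon: 10:30–21:08 = 10 h 38 min; less 45 min break → 9 h 53 min
Tue: 11:29–18:53 = 7 h 24 min
Wed: 05:28–13:42 = 8 h 14 min; less 30 min break → 7 h 44 min
Thu: 07:20–11:50 = 4 h 30 min
Total: 9 h 53 min + 7 h 24 min + 7 h 44 min + 4 h 30 min = 29 h 31 min.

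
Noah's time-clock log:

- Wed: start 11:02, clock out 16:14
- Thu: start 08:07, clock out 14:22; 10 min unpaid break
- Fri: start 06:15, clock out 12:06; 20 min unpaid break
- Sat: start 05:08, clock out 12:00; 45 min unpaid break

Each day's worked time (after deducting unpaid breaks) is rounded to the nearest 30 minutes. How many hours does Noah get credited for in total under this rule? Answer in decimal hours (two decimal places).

Wed: 11:02–16:14 = 5 h 12 min → rounds to 5 h 0 min
Thu: 08:07–14:22 = 6 h 15 min − 10 min = 6 h 5 min → rounds to 6 h 0 min
Fri: 06:15–12:06 = 5 h 51 min − 20 min = 5 h 31 min → rounds to 5 h 30 min
Sat: 05:08–12:00 = 6 h 52 min − 45 min = 6 h 7 min → rounds to 6 h 0 min
Total credited: 22 h 30 min.

22.50 hours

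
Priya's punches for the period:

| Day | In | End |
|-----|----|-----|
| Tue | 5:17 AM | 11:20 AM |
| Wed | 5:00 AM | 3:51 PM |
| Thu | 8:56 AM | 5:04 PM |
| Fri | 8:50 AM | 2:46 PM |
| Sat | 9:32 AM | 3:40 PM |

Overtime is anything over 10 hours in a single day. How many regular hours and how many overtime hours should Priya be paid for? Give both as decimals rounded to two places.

Tue: 5:17 AM–11:20 AM = 6 h 3 min
Wed: 5:00 AM–3:51 PM = 10 h 51 min
Thu: 8:56 AM–5:04 PM = 8 h 8 min
Fri: 8:50 AM–2:46 PM = 5 h 56 min
Sat: 9:32 AM–3:40 PM = 6 h 8 min
Tue reg 6 h 3 min / OT 0 h 0 min; Wed reg 10 h 0 min / OT 0 h 51 min; Thu reg 8 h 8 min / OT 0 h 0 min; Fri reg 5 h 56 min / OT 0 h 0 min; Sat reg 6 h 8 min / OT 0 h 0 min.
Totals: regular 36 h 15 min, overtime 0 h 51 min.

Regular 36.25 hours, overtime 0.85 hours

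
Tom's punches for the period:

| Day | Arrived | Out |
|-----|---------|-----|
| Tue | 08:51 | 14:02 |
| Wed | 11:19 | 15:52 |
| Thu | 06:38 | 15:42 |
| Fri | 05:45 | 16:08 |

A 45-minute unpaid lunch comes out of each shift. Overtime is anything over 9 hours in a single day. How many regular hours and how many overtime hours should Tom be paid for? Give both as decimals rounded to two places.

Regular 25.55 hours, overtime 0.63 hours

Tue: 08:51–14:02 = 5 h 11 min; less 45 min break → 4 h 26 min
Wed: 11:19–15:52 = 4 h 33 min; less 45 min break → 3 h 48 min
Thu: 06:38–15:42 = 9 h 4 min; less 45 min break → 8 h 19 min
Fri: 05:45–16:08 = 10 h 23 min; less 45 min break → 9 h 38 min
Tue reg 4 h 26 min / OT 0 h 0 min; Wed reg 3 h 48 min / OT 0 h 0 min; Thu reg 8 h 19 min / OT 0 h 0 min; Fri reg 9 h 0 min / OT 0 h 38 min.
Totals: regular 25 h 33 min, overtime 0 h 38 min.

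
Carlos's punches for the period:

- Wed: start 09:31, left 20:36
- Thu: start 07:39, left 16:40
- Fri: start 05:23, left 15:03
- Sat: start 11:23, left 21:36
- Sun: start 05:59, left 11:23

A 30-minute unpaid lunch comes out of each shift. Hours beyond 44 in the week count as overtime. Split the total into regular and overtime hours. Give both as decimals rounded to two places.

Regular 42.88 hours, overtime 0.00 hours

Wed: 09:31–20:36 = 11 h 5 min; less 30 min break → 10 h 35 min
Thu: 07:39–16:40 = 9 h 1 min; less 30 min break → 8 h 31 min
Fri: 05:23–15:03 = 9 h 40 min; less 30 min break → 9 h 10 min
Sat: 11:23–21:36 = 10 h 13 min; less 30 min break → 9 h 43 min
Sun: 05:59–11:23 = 5 h 24 min; less 30 min break → 4 h 54 min
Total worked: 42 h 53 min = 42.88 h.
Threshold 44 h → overtime 0 h 0 min, regular 42 h 53 min.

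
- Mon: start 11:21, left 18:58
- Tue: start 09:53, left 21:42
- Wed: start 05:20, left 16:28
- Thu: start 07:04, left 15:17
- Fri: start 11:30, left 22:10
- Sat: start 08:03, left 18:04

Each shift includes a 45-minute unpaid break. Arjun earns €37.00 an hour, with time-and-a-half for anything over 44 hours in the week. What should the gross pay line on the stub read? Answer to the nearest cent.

Mon: 11:21–18:58 = 7 h 37 min; less 45 min break → 6 h 52 min
Tue: 09:53–21:42 = 11 h 49 min; less 45 min break → 11 h 4 min
Wed: 05:20–16:28 = 11 h 8 min; less 45 min break → 10 h 23 min
Thu: 07:04–15:17 = 8 h 13 min; less 45 min break → 7 h 28 min
Fri: 11:30–22:10 = 10 h 40 min; less 45 min break → 9 h 55 min
Sat: 08:03–18:04 = 10 h 1 min; less 45 min break → 9 h 16 min
Total worked: 54 h 58 min = 3298 min.
Regular 44 h 0 min = 2640 min at €37.00/h; overtime 10 h 58 min = 658 min at €55.50/h.
Pay = (2640 × €37.00 + 658 × €55.50) ÷ 60 = €2236.65.

€2236.65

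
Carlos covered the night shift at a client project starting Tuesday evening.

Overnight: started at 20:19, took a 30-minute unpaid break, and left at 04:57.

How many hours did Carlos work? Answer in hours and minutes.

8 h 8 min

Overnight: 20:19 → midnight = 3 h 41 min; midnight → 04:57 = 4 h 57 min; span 8 h 38 min; less 30 min break → 8 h 8 min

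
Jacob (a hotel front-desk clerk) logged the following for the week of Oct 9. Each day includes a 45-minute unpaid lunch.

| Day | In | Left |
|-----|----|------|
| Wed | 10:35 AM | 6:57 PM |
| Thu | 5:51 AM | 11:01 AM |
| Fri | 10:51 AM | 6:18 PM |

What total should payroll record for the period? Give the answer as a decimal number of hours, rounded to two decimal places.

18.73 hours

Wed: 10:35 AM–6:57 PM = 8 h 22 min; less 45 min break → 7 h 37 min
Thu: 5:51 AM–11:01 AM = 5 h 10 min; less 45 min break → 4 h 25 min
Fri: 10:51 AM–6:18 PM = 7 h 27 min; less 45 min break → 6 h 42 min
Total: 7 h 37 min + 4 h 25 min + 6 h 42 min = 18 h 44 min.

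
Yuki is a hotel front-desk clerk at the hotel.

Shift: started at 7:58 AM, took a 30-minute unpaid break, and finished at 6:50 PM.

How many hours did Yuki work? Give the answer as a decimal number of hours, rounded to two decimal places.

Shift: 7:58 AM–6:50 PM = 10 h 52 min; less 30 min break → 10 h 22 min

10.37 hours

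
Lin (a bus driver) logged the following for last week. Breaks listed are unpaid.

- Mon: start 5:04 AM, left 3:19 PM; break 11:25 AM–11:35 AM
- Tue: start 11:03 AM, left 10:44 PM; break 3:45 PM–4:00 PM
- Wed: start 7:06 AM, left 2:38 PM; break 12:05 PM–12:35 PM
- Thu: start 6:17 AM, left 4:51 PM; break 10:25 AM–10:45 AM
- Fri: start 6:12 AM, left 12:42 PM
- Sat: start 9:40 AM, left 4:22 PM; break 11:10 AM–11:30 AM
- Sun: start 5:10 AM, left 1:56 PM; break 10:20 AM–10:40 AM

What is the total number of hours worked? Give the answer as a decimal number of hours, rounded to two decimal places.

Mon: 5:04 AM–3:19 PM = 10 h 15 min; less 10 min break → 10 h 5 min
Tue: 11:03 AM–10:44 PM = 11 h 41 min; less 15 min break → 11 h 26 min
Wed: 7:06 AM–2:38 PM = 7 h 32 min; less 30 min break → 7 h 2 min
Thu: 6:17 AM–4:51 PM = 10 h 34 min; less 20 min break → 10 h 14 min
Fri: 6:12 AM–12:42 PM = 6 h 30 min
Sat: 9:40 AM–4:22 PM = 6 h 42 min; less 20 min break → 6 h 22 min
Sun: 5:10 AM–1:56 PM = 8 h 46 min; less 20 min break → 8 h 26 min
Total: 10 h 5 min + 11 h 26 min + 7 h 2 min + 10 h 14 min + 6 h 30 min + 6 h 22 min + 8 h 26 min = 60 h 5 min.

60.08 hours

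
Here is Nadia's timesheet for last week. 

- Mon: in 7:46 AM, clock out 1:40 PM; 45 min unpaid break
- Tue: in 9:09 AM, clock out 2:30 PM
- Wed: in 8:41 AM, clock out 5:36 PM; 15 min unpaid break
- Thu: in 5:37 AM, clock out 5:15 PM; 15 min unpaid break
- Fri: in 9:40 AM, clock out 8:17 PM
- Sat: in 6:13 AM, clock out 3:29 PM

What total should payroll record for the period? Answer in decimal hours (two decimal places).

50.43 hours

Mon: 7:46 AM–1:40 PM = 5 h 54 min; less 45 min break → 5 h 9 min
Tue: 9:09 AM–2:30 PM = 5 h 21 min
Wed: 8:41 AM–5:36 PM = 8 h 55 min; less 15 min break → 8 h 40 min
Thu: 5:37 AM–5:15 PM = 11 h 38 min; less 15 min break → 11 h 23 min
Fri: 9:40 AM–8:17 PM = 10 h 37 min
Sat: 6:13 AM–3:29 PM = 9 h 16 min
Total: 5 h 9 min + 5 h 21 min + 8 h 40 min + 11 h 23 min + 10 h 37 min + 9 h 16 min = 50 h 26 min.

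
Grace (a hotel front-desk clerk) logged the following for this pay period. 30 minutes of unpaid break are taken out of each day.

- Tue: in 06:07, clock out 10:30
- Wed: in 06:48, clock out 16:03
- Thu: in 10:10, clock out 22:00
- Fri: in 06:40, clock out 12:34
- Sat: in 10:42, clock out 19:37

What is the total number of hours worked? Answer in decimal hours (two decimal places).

37.78 hours

Tue: 06:07–10:30 = 4 h 23 min; less 30 min break → 3 h 53 min
Wed: 06:48–16:03 = 9 h 15 min; less 30 min break → 8 h 45 min
Thu: 10:10–22:00 = 11 h 50 min; less 30 min break → 11 h 20 min
Fri: 06:40–12:34 = 5 h 54 min; less 30 min break → 5 h 24 min
Sat: 10:42–19:37 = 8 h 55 min; less 30 min break → 8 h 25 min
Total: 3 h 53 min + 8 h 45 min + 11 h 20 min + 5 h 24 min + 8 h 25 min = 37 h 47 min.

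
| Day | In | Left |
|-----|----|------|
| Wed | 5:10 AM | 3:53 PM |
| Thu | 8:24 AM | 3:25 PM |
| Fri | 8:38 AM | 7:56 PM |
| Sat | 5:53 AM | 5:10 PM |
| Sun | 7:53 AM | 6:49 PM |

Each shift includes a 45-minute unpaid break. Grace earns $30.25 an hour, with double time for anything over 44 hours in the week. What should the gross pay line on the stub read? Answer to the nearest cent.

Wed: 5:10 AM–3:53 PM = 10 h 43 min; less 45 min break → 9 h 58 min
Thu: 8:24 AM–3:25 PM = 7 h 1 min; less 45 min break → 6 h 16 min
Fri: 8:38 AM–7:56 PM = 11 h 18 min; less 45 min break → 10 h 33 min
Sat: 5:53 AM–5:10 PM = 11 h 17 min; less 45 min break → 10 h 32 min
Sun: 7:53 AM–6:49 PM = 10 h 56 min; less 45 min break → 10 h 11 min
Total worked: 47 h 30 min = 2850 min.
Regular 44 h 0 min = 2640 min at $30.25/h; overtime 3 h 30 min = 210 min at $60.50/h.
Pay = (2640 × $30.25 + 210 × $60.50) ÷ 60 = $1542.75.

$1542.75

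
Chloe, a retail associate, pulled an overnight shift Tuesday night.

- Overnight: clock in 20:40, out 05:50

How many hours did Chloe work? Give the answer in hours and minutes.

Overnight: 20:40 → midnight = 3 h 20 min; midnight → 05:50 = 5 h 50 min; span 9 h 10 min

9 h 10 min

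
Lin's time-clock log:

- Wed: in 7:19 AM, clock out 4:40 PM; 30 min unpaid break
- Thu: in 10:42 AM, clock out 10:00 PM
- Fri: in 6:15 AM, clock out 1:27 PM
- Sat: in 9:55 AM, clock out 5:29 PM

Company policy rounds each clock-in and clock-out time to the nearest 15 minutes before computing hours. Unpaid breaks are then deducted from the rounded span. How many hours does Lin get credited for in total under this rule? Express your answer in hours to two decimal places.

Wed: in 7:19 AM→7:15 AM, out 4:40 PM→4:45 PM; 9 h 30 min − 30 min = 9 h 0 min
Thu: in 10:42 AM→10:45 AM, out 10:00 PM→10:00 PM; 11 h 15 min
Fri: in 6:15 AM→6:15 AM, out 1:27 PM→1:30 PM; 7 h 15 min
Sat: in 9:55 AM→10:00 AM, out 5:29 PM→5:30 PM; 7 h 30 min
Total credited: 35 h 0 min.

35.00 hours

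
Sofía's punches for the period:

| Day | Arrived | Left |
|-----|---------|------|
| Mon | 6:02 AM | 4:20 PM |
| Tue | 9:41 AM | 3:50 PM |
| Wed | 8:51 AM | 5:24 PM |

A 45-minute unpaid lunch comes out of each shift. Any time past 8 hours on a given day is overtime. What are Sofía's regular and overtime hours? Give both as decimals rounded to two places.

Regular 21.20 hours, overtime 1.55 hours

Mon: 6:02 AM–4:20 PM = 10 h 18 min; less 45 min break → 9 h 33 min
Tue: 9:41 AM–3:50 PM = 6 h 9 min; less 45 min break → 5 h 24 min
Wed: 8:51 AM–5:24 PM = 8 h 33 min; less 45 min break → 7 h 48 min
Mon reg 8 h 0 min / OT 1 h 33 min; Tue reg 5 h 24 min / OT 0 h 0 min; Wed reg 7 h 48 min / OT 0 h 0 min.
Totals: regular 21 h 12 min, overtime 1 h 33 min.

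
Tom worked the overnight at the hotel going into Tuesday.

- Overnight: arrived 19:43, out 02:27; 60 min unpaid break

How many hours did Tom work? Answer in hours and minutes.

5 h 44 min

Overnight: 19:43 → midnight = 4 h 17 min; midnight → 02:27 = 2 h 27 min; span 6 h 44 min; less 60 min break → 5 h 44 min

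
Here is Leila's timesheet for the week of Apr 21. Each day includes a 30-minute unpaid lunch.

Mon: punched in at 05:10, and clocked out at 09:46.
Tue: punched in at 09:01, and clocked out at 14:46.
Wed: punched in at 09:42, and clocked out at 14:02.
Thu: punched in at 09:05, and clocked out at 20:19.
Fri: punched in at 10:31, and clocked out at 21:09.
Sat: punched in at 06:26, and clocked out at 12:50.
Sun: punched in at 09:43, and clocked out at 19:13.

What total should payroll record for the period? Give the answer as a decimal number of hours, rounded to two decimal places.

Mon: 05:10–09:46 = 4 h 36 min; less 30 min break → 4 h 6 min
Tue: 09:01–14:46 = 5 h 45 min; less 30 min break → 5 h 15 min
Wed: 09:42–14:02 = 4 h 20 min; less 30 min break → 3 h 50 min
Thu: 09:05–20:19 = 11 h 14 min; less 30 min break → 10 h 44 min
Fri: 10:31–21:09 = 10 h 38 min; less 30 min break → 10 h 8 min
Sat: 06:26–12:50 = 6 h 24 min; less 30 min break → 5 h 54 min
Sun: 09:43–19:13 = 9 h 30 min; less 30 min break → 9 h 0 min
Total: 4 h 6 min + 5 h 15 min + 3 h 50 min + 10 h 44 min + 10 h 8 min + 5 h 54 min + 9 h 0 min = 48 h 57 min.

48.95 hours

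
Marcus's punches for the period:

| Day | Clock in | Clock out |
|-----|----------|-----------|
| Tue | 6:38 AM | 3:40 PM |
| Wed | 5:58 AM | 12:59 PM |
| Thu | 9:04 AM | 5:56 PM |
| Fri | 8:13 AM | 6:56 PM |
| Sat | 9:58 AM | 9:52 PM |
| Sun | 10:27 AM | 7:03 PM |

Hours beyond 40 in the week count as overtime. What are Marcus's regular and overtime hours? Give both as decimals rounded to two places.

Regular 40.00 hours, overtime 16.13 hours

Tue: 6:38 AM–3:40 PM = 9 h 2 min
Wed: 5:58 AM–12:59 PM = 7 h 1 min
Thu: 9:04 AM–5:56 PM = 8 h 52 min
Fri: 8:13 AM–6:56 PM = 10 h 43 min
Sat: 9:58 AM–9:52 PM = 11 h 54 min
Sun: 10:27 AM–7:03 PM = 8 h 36 min
Total worked: 56 h 8 min = 56.13 h.
Threshold 40 h → overtime 16 h 8 min, regular 40 h 0 min.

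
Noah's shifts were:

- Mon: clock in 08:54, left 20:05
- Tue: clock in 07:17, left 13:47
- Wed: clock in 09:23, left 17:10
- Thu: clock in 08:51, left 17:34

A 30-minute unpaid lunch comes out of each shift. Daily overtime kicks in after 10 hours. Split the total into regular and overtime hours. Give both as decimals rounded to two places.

Mon: 08:54–20:05 = 11 h 11 min; less 30 min break → 10 h 41 min
Tue: 07:17–13:47 = 6 h 30 min; less 30 min break → 6 h 0 min
Wed: 09:23–17:10 = 7 h 47 min; less 30 min break → 7 h 17 min
Thu: 08:51–17:34 = 8 h 43 min; less 30 min break → 8 h 13 min
Mon reg 10 h 0 min / OT 0 h 41 min; Tue reg 6 h 0 min / OT 0 h 0 min; Wed reg 7 h 17 min / OT 0 h 0 min; Thu reg 8 h 13 min / OT 0 h 0 min.
Totals: regular 31 h 30 min, overtime 0 h 41 min.

Regular 31.50 hours, overtime 0.68 hours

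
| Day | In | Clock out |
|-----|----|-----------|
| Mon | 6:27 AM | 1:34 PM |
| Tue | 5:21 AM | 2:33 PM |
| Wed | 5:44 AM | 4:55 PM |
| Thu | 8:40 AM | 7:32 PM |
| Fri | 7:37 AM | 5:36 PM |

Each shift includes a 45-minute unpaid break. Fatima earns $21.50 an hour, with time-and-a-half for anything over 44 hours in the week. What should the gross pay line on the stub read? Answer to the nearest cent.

Mon: 6:27 AM–1:34 PM = 7 h 7 min; less 45 min break → 6 h 22 min
Tue: 5:21 AM–2:33 PM = 9 h 12 min; less 45 min break → 8 h 27 min
Wed: 5:44 AM–4:55 PM = 11 h 11 min; less 45 min break → 10 h 26 min
Thu: 8:40 AM–7:32 PM = 10 h 52 min; less 45 min break → 10 h 7 min
Fri: 7:37 AM–5:36 PM = 9 h 59 min; less 45 min break → 9 h 14 min
Total worked: 44 h 36 min = 2676 min.
Regular 44 h 0 min = 2640 min at $21.50/h; overtime 0 h 36 min = 36 min at $32.25/h.
Pay = (2640 × $21.50 + 36 × $32.25) ÷ 60 = $965.35.

$965.35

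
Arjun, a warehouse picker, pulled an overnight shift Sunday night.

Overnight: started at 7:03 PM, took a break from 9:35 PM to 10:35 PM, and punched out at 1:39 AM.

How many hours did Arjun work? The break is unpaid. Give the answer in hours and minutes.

Overnight: 7:03 PM → midnight = 4 h 57 min; midnight → 1:39 AM = 1 h 39 min; span 6 h 36 min; less 60 min break → 5 h 36 min

5 h 36 min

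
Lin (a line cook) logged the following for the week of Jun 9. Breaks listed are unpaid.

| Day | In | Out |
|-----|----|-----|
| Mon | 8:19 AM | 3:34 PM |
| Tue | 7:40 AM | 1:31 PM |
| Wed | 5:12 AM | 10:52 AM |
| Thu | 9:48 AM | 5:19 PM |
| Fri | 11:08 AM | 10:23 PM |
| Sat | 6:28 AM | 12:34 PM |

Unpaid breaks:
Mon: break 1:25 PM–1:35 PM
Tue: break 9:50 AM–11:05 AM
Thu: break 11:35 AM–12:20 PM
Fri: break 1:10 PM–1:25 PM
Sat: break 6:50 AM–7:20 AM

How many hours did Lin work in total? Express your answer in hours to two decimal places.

40.72 hours

Mon: 8:19 AM–3:34 PM = 7 h 15 min; less 10 min break → 7 h 5 min
Tue: 7:40 AM–1:31 PM = 5 h 51 min; less 75 min break → 4 h 36 min
Wed: 5:12 AM–10:52 AM = 5 h 40 min
Thu: 9:48 AM–5:19 PM = 7 h 31 min; less 45 min break → 6 h 46 min
Fri: 11:08 AM–10:23 PM = 11 h 15 min; less 15 min break → 11 h 0 min
Sat: 6:28 AM–12:34 PM = 6 h 6 min; less 30 min break → 5 h 36 min
Total: 7 h 5 min + 4 h 36 min + 5 h 40 min + 6 h 46 min + 11 h 0 min + 5 h 36 min = 40 h 43 min.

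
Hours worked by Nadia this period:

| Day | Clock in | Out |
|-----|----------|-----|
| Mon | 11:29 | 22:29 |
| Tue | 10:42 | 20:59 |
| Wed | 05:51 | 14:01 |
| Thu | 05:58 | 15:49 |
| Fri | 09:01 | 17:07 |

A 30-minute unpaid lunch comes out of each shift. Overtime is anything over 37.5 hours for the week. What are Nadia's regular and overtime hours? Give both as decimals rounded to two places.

Regular 37.50 hours, overtime 7.40 hours

Mon: 11:29–22:29 = 11 h 0 min; less 30 min break → 10 h 30 min
Tue: 10:42–20:59 = 10 h 17 min; less 30 min break → 9 h 47 min
Wed: 05:51–14:01 = 8 h 10 min; less 30 min break → 7 h 40 min
Thu: 05:58–15:49 = 9 h 51 min; less 30 min break → 9 h 21 min
Fri: 09:01–17:07 = 8 h 6 min; less 30 min break → 7 h 36 min
Total worked: 44 h 54 min = 44.90 h.
Threshold 37.5 h → overtime 7 h 24 min, regular 37 h 30 min.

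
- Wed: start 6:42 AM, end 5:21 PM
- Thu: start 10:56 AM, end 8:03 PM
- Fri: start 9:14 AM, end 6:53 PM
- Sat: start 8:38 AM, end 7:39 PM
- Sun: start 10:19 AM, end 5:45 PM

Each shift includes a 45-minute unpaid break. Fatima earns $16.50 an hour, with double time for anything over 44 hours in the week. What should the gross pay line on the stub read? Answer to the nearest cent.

Wed: 6:42 AM–5:21 PM = 10 h 39 min; less 45 min break → 9 h 54 min
Thu: 10:56 AM–8:03 PM = 9 h 7 min; less 45 min break → 8 h 22 min
Fri: 9:14 AM–6:53 PM = 9 h 39 min; less 45 min break → 8 h 54 min
Sat: 8:38 AM–7:39 PM = 11 h 1 min; less 45 min break → 10 h 16 min
Sun: 10:19 AM–5:45 PM = 7 h 26 min; less 45 min break → 6 h 41 min
Total worked: 44 h 7 min = 2647 min.
Regular 44 h 0 min = 2640 min at $16.50/h; overtime 0 h 7 min = 7 min at $33.00/h.
Pay = (2640 × $16.50 + 7 × $33.00) ÷ 60 = $729.85.

$729.85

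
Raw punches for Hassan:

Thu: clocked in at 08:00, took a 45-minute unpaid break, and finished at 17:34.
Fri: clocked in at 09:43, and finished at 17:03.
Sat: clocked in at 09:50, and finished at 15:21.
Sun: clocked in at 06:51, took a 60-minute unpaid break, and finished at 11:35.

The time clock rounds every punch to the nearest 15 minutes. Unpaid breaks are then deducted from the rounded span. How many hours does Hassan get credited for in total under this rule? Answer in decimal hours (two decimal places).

25.25 hours

Thu: in 08:00→08:00, out 17:34→17:30; 9 h 30 min − 45 min = 8 h 45 min
Fri: in 09:43→09:45, out 17:03→17:00; 7 h 15 min
Sat: in 09:50→09:45, out 15:21→15:15; 5 h 30 min
Sun: in 06:51→06:45, out 11:35→11:30; 4 h 45 min − 60 min = 3 h 45 min
Total credited: 25 h 15 min.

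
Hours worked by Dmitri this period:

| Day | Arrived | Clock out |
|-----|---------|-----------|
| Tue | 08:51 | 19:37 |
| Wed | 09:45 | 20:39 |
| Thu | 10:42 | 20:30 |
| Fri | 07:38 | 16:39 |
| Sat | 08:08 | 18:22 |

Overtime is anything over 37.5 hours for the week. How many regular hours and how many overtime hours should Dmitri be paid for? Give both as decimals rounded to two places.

Tue: 08:51–19:37 = 10 h 46 min
Wed: 09:45–20:39 = 10 h 54 min
Thu: 10:42–20:30 = 9 h 48 min
Fri: 07:38–16:39 = 9 h 1 min
Sat: 08:08–18:22 = 10 h 14 min
Total worked: 50 h 43 min = 50.72 h.
Threshold 37.5 h → overtime 13 h 13 min, regular 37 h 30 min.

Regular 37.50 hours, overtime 13.22 hours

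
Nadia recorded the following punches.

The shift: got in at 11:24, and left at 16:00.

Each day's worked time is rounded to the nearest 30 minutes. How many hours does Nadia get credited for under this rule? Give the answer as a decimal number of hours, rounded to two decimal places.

The shift: 11:24–16:00 = 4 h 36 min → rounds to 4 h 30 min

4.50 hours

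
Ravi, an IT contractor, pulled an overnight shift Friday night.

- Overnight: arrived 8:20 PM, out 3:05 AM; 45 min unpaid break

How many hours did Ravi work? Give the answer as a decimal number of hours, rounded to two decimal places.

Overnight: 8:20 PM → midnight = 3 h 40 min; midnight → 3:05 AM = 3 h 5 min; span 6 h 45 min; less 45 min break → 6 h 0 min

6.00 hours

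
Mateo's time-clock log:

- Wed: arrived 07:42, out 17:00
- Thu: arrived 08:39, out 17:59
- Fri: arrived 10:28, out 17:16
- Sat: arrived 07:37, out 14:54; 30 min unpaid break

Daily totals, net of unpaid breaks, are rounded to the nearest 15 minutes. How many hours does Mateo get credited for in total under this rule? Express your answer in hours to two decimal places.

Wed: 07:42–17:00 = 9 h 18 min → rounds to 9 h 15 min
Thu: 08:39–17:59 = 9 h 20 min → rounds to 9 h 15 min
Fri: 10:28–17:16 = 6 h 48 min → rounds to 6 h 45 min
Sat: 07:37–14:54 = 7 h 17 min − 30 min = 6 h 47 min → rounds to 6 h 45 min
Total credited: 32 h 0 min.

32.00 hours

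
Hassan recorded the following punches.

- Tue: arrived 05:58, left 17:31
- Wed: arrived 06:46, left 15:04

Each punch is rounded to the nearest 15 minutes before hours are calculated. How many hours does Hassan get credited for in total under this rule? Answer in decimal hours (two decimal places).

Tue: in 05:58→06:00, out 17:31→17:30; 11 h 30 min
Wed: in 06:46→06:45, out 15:04→15:00; 8 h 15 min
Total credited: 19 h 45 min.

19.75 hours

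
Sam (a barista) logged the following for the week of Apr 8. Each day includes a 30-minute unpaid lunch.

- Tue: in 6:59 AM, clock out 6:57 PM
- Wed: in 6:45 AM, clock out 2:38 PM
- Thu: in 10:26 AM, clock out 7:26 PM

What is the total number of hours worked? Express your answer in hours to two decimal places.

27.35 hours

Tue: 6:59 AM–6:57 PM = 11 h 58 min; less 30 min break → 11 h 28 min
Wed: 6:45 AM–2:38 PM = 7 h 53 min; less 30 min break → 7 h 23 min
Thu: 10:26 AM–7:26 PM = 9 h 0 min; less 30 min break → 8 h 30 min
Total: 11 h 28 min + 7 h 23 min + 8 h 30 min = 27 h 21 min.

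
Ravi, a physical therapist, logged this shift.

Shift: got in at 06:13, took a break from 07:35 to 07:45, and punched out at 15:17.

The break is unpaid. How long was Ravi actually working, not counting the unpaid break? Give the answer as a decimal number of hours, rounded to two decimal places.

8.90 hours

Shift: 06:13–15:17 = 9 h 4 min; less 10 min break → 8 h 54 min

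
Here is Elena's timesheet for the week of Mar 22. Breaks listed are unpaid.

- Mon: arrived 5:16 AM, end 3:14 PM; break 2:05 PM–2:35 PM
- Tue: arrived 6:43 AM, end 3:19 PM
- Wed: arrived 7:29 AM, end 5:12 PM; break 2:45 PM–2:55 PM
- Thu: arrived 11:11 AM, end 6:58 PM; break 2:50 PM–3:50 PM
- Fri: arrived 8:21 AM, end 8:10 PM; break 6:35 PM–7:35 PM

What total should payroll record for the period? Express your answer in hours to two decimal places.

45.22 hours

Mon: 5:16 AM–3:14 PM = 9 h 58 min; less 30 min break → 9 h 28 min
Tue: 6:43 AM–3:19 PM = 8 h 36 min
Wed: 7:29 AM–5:12 PM = 9 h 43 min; less 10 min break → 9 h 33 min
Thu: 11:11 AM–6:58 PM = 7 h 47 min; less 60 min break → 6 h 47 min
Fri: 8:21 AM–8:10 PM = 11 h 49 min; less 60 min break → 10 h 49 min
Total: 9 h 28 min + 8 h 36 min + 9 h 33 min + 6 h 47 min + 10 h 49 min = 45 h 13 min.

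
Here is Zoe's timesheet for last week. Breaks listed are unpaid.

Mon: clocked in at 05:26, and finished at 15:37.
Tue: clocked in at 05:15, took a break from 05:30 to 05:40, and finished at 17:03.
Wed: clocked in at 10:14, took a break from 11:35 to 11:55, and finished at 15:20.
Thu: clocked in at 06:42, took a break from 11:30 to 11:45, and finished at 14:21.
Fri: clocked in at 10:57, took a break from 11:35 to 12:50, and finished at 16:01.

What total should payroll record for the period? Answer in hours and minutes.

37 h 48 min

Mon: 05:26–15:37 = 10 h 11 min
Tue: 05:15–17:03 = 11 h 48 min; less 10 min break → 11 h 38 min
Wed: 10:14–15:20 = 5 h 6 min; less 20 min break → 4 h 46 min
Thu: 06:42–14:21 = 7 h 39 min; less 15 min break → 7 h 24 min
Fri: 10:57–16:01 = 5 h 4 min; less 75 min break → 3 h 49 min
Total: 10 h 11 min + 11 h 38 min + 4 h 46 min + 7 h 24 min + 3 h 49 min = 37 h 48 min.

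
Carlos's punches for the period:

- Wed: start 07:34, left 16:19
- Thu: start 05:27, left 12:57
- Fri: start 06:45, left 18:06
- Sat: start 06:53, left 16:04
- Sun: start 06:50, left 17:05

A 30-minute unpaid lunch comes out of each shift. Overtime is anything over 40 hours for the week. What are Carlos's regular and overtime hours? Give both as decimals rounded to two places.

Regular 40.00 hours, overtime 4.53 hours

Wed: 07:34–16:19 = 8 h 45 min; less 30 min break → 8 h 15 min
Thu: 05:27–12:57 = 7 h 30 min; less 30 min break → 7 h 0 min
Fri: 06:45–18:06 = 11 h 21 min; less 30 min break → 10 h 51 min
Sat: 06:53–16:04 = 9 h 11 min; less 30 min break → 8 h 41 min
Sun: 06:50–17:05 = 10 h 15 min; less 30 min break → 9 h 45 min
Total worked: 44 h 32 min = 44.53 h.
Threshold 40 h → overtime 4 h 32 min, regular 40 h 0 min.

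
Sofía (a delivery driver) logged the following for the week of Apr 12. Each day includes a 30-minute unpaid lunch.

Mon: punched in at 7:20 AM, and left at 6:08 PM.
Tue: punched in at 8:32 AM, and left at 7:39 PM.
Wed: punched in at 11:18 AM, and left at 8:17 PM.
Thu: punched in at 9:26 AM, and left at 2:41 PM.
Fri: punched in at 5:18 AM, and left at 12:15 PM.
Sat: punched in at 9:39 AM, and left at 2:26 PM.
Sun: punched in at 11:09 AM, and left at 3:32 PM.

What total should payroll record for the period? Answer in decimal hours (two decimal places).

48.77 hours

Mon: 7:20 AM–6:08 PM = 10 h 48 min; less 30 min break → 10 h 18 min
Tue: 8:32 AM–7:39 PM = 11 h 7 min; less 30 min break → 10 h 37 min
Wed: 11:18 AM–8:17 PM = 8 h 59 min; less 30 min break → 8 h 29 min
Thu: 9:26 AM–2:41 PM = 5 h 15 min; less 30 min break → 4 h 45 min
Fri: 5:18 AM–12:15 PM = 6 h 57 min; less 30 min break → 6 h 27 min
Sat: 9:39 AM–2:26 PM = 4 h 47 min; less 30 min break → 4 h 17 min
Sun: 11:09 AM–3:32 PM = 4 h 23 min; less 30 min break → 3 h 53 min
Total: 10 h 18 min + 10 h 37 min + 8 h 29 min + 4 h 45 min + 6 h 27 min + 4 h 17 min + 3 h 53 min = 48 h 46 min.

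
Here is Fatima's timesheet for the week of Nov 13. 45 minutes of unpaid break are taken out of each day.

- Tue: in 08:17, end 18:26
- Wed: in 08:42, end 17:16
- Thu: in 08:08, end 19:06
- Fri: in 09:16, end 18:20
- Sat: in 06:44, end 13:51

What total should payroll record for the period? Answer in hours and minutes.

Tue: 08:17–18:26 = 10 h 9 min; less 45 min break → 9 h 24 min
Wed: 08:42–17:16 = 8 h 34 min; less 45 min break → 7 h 49 min
Thu: 08:08–19:06 = 10 h 58 min; less 45 min break → 10 h 13 min
Fri: 09:16–18:20 = 9 h 4 min; less 45 min break → 8 h 19 min
Sat: 06:44–13:51 = 7 h 7 min; less 45 min break → 6 h 22 min
Total: 9 h 24 min + 7 h 49 min + 10 h 13 min + 8 h 19 min + 6 h 22 min = 42 h 7 min.

42 h 7 min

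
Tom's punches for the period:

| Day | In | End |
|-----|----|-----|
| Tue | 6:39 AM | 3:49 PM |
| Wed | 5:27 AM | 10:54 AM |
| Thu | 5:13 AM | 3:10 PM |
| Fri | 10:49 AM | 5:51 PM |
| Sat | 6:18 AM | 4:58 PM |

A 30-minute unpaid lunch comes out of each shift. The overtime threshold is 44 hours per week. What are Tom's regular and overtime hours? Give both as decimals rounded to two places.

Tue: 6:39 AM–3:49 PM = 9 h 10 min; less 30 min break → 8 h 40 min
Wed: 5:27 AM–10:54 AM = 5 h 27 min; less 30 min break → 4 h 57 min
Thu: 5:13 AM–3:10 PM = 9 h 57 min; less 30 min break → 9 h 27 min
Fri: 10:49 AM–5:51 PM = 7 h 2 min; less 30 min break → 6 h 32 min
Sat: 6:18 AM–4:58 PM = 10 h 40 min; less 30 min break → 10 h 10 min
Total worked: 39 h 46 min = 39.77 h.
Threshold 44 h → overtime 0 h 0 min, regular 39 h 46 min.

Regular 39.77 hours, overtime 0.00 hours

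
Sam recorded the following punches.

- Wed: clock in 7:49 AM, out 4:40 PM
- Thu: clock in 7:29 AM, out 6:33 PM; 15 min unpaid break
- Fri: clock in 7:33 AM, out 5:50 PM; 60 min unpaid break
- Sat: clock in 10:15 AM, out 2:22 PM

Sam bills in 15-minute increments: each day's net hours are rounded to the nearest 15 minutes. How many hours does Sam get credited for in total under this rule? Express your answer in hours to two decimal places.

32.75 hours

Wed: 7:49 AM–4:40 PM = 8 h 51 min → rounds to 8 h 45 min
Thu: 7:29 AM–6:33 PM = 11 h 4 min − 15 min = 10 h 49 min → rounds to 10 h 45 min
Fri: 7:33 AM–5:50 PM = 10 h 17 min − 60 min = 9 h 17 min → rounds to 9 h 15 min
Sat: 10:15 AM–2:22 PM = 4 h 7 min → rounds to 4 h 0 min
Total credited: 32 h 45 min.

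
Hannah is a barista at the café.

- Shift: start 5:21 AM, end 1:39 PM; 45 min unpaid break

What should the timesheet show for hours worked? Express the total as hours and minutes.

Shift: 5:21 AM–1:39 PM = 8 h 18 min; less 45 min break → 7 h 33 min

7 h 33 min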